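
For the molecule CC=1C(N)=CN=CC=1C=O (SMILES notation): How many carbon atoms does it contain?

7

Count every carbon token in the SMILES (each C, including those in ring-closure positions and inside branches).
Carbon count: 7.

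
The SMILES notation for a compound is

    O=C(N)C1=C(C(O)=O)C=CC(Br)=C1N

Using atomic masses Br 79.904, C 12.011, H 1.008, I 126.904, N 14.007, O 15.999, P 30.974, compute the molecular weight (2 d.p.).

259.06 g/mol

First, the molecular formula is C8H7BrN2O3 (counting implicit H from valence).
  Br: 1 × 79.904 = 79.904
  C: 8 × 12.011 = 96.088
  H: 7 × 1.008 = 7.056
  N: 2 × 14.007 = 28.014
  O: 3 × 15.999 = 47.997
Sum: 1×79.904 + 8×12.011 + 7×1.008 + 2×14.007 + 3×15.999 = 259.059 → 259.06 g/mol.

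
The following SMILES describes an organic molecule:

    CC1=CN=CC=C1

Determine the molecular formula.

C6H7N

Walk through each heavy atom and fill implicit hydrogens from standard valence (C 4, N 3, O 2, S 2, halogen 1):
  atom 1: C, bond orders sum to 1 (valence 4) → 3 H
  atom 2: C, bond orders sum to 4 (valence 4) → 0 H
  atom 3: C, bond orders sum to 3 (valence 4) → 1 H
  atom 4: N, bond orders sum to 3 (valence 3) → 0 H
  atom 5: C, bond orders sum to 3 (valence 4) → 1 H
  atom 6: C, bond orders sum to 3 (valence 4) → 1 H
  atom 7: C, bond orders sum to 3 (valence 4) → 1 H
Totals → C:6, H:7, N:1.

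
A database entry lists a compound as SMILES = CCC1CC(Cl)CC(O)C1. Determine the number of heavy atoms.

10

Every atom symbol written in the SMILES (organic subset) is one heavy atom; implicit H are not written.
Heavy atoms by element → C:8, Cl:1, O:1.
Total: 10.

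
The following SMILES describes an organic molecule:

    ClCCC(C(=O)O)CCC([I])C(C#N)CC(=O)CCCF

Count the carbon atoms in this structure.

14

Count every carbon token in the SMILES (each C, including those in ring-closure positions and inside branches).
Carbon count: 14.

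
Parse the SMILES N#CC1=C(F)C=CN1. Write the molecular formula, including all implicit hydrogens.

Walk through each heavy atom and fill implicit hydrogens from standard valence (C 4, N 3, O 2, S 2, halogen 1):
  atom 1: N, bond orders sum to 3 (valence 3) → 0 H
  atom 2: C, bond orders sum to 4 (valence 4) → 0 H
  atom 3: C, bond orders sum to 4 (valence 4) → 0 H
  atom 4: C, bond orders sum to 4 (valence 4) → 0 H
  atom 5: F (halogen, monovalent) → 0 H
  atom 6: C, bond orders sum to 3 (valence 4) → 1 H
  atom 7: C, bond orders sum to 3 (valence 4) → 1 H
  atom 8: N, bond orders sum to 2 (valence 3) → 1 H
Totals → C:5, H:3, F:1, N:2.

C5H3FN2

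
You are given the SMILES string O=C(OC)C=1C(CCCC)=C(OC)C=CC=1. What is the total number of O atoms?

3

Scan the SMILES for O atoms (remember two-letter symbols like Cl and Br are single atoms).
Oxygen count: 3.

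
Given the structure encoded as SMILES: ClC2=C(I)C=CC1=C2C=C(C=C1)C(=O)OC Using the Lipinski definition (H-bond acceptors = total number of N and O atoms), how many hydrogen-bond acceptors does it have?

N atoms: 0; O atoms: 2.
Lipinski HBA = 0 + 2 = 2.

2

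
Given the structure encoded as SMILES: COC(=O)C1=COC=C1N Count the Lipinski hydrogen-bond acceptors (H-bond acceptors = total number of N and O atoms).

N atoms: 1; O atoms: 3.
Lipinski HBA = 1 + 3 = 4.

4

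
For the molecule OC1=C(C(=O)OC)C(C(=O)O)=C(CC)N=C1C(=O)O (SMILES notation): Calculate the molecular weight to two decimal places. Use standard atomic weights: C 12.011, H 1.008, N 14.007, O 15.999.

First, the molecular formula is C11H11NO7 (counting implicit H from valence).
  C: 11 × 12.011 = 132.121
  H: 11 × 1.008 = 11.088
  N: 1 × 14.007 = 14.007
  O: 7 × 15.999 = 111.993
Sum: 11×12.011 + 11×1.008 + 1×14.007 + 7×15.999 = 269.209 → 269.21 g/mol.

269.21 g/mol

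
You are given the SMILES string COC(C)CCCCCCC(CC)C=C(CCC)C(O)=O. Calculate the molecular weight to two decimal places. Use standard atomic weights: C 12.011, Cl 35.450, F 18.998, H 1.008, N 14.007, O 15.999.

First, the molecular formula is C18H34O3 (counting implicit H from valence).
  C: 18 × 12.011 = 216.198
  H: 34 × 1.008 = 34.272
  O: 3 × 15.999 = 47.997
Sum: 18×12.011 + 34×1.008 + 3×15.999 = 298.467 → 298.47 g/mol.

298.47 g/mol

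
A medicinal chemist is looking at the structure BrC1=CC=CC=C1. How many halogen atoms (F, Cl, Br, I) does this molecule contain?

Halogen atoms appear at heavy-atom position 1 (1×Br).
Halogen count: 1.

1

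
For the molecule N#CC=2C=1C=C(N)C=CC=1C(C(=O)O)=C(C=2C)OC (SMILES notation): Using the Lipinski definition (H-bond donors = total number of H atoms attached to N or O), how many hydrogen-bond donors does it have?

3

Donors: find every N or O and count the H atoms it carries.
  atom 1 (N): bond orders sum to 3 → 0 H
  atom 7 (N): bond orders sum to 1 → 2 H
  atom 13 (O): bond orders sum to 2 → 0 H
  atom 14 (O): bond orders sum to 1 → 1 H
  atom 18 (O): bond orders sum to 2 → 0 H
Lipinski HBD = 3.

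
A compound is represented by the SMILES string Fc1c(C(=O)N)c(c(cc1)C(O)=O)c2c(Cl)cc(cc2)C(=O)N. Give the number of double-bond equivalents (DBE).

11

Molecular formula: C15H10ClFN2O4.
DoU = (2C + 2 + N − H − X) / 2, where X is the halogen count and O/S are ignored.
    = (2·15 + 2 + 2 − 10 − 2) / 2 = 22 / 2 = 11.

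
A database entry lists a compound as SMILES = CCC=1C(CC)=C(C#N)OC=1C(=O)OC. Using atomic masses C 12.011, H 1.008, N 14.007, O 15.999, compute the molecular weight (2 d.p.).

207.23 g/mol

First, the molecular formula is C11H13NO3 (counting implicit H from valence).
  C: 11 × 12.011 = 132.121
  H: 13 × 1.008 = 13.104
  N: 1 × 14.007 = 14.007
  O: 3 × 15.999 = 47.997
Sum: 11×12.011 + 13×1.008 + 1×14.007 + 3×15.999 = 207.229 → 207.23 g/mol.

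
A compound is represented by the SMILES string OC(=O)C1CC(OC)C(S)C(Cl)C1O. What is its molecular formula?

C8H13ClO4S

Walk through each heavy atom and fill implicit hydrogens from standard valence (C 4, N 3, O 2, S 2, halogen 1):
  atom 1: O, bond orders sum to 1 (valence 2) → 1 H
  atom 2: C, bond orders sum to 4 (valence 4) → 0 H
  atom 3: O, bond orders sum to 2 (valence 2) → 0 H
  atom 4: C, bond orders sum to 3 (valence 4) → 1 H
  atom 5: C, bond orders sum to 2 (valence 4) → 2 H
  atom 6: C, bond orders sum to 3 (valence 4) → 1 H
  atom 7: O, bond orders sum to 2 (valence 2) → 0 H
  atom 8: C, bond orders sum to 1 (valence 4) → 3 H
  atom 9: C, bond orders sum to 3 (valence 4) → 1 H
  atom 10: S, bond orders sum to 1 (valence 2) → 1 H
  atom 11: C, bond orders sum to 3 (valence 4) → 1 H
  atom 12: Cl (halogen, monovalent) → 0 H
  atom 13: C, bond orders sum to 3 (valence 4) → 1 H
  atom 14: O, bond orders sum to 1 (valence 2) → 1 H
Totals → C:8, H:13, Cl:1, O:4, S:1.
In Hill order: C8H13ClO4S.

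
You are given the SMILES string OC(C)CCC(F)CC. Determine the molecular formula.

Walk through each heavy atom and fill implicit hydrogens from standard valence (C 4, N 3, O 2, S 2, halogen 1):
  atom 1: O, bond orders sum to 1 (valence 2) → 1 H
  atom 2: C, bond orders sum to 3 (valence 4) → 1 H
  atom 3: C, bond orders sum to 1 (valence 4) → 3 H
  atom 4: C, bond orders sum to 2 (valence 4) → 2 H
  atom 5: C, bond orders sum to 2 (valence 4) → 2 H
  atom 6: C, bond orders sum to 3 (valence 4) → 1 H
  atom 7: F (halogen, monovalent) → 0 H
  atom 8: C, bond orders sum to 2 (valence 4) → 2 H
  atom 9: C, bond orders sum to 1 (valence 4) → 3 H
Totals → C:7, H:15, F:1, O:1.
In Hill order: C7H15FO.

C7H15FO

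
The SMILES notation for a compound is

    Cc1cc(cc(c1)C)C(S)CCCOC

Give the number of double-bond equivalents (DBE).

Molecular formula: C13H20OS.
DoU = (2C + 2 + N − H − X) / 2, where X is the halogen count and O/S are ignored.
    = (2·13 + 2 + 0 − 20 − 0) / 2 = 8 / 2 = 4.

4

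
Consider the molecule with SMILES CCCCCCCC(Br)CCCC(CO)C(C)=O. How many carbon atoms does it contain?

15

Count every carbon token in the SMILES (each C, including those in ring-closure positions and inside branches).
Carbon count: 15.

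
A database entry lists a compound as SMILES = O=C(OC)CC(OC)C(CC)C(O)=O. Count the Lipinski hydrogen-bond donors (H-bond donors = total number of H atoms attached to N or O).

Donors: find every N or O and count the H atoms it carries.
  atom 1 (O): bond orders sum to 2 → 0 H
  atom 3 (O): bond orders sum to 2 → 0 H
  atom 7 (O): bond orders sum to 2 → 0 H
  atom 13 (O): bond orders sum to 1 → 1 H
  atom 14 (O): bond orders sum to 2 → 0 H
Lipinski HBD = 1.

1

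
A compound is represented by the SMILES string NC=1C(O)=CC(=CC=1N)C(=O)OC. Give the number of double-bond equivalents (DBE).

5

Degree of unsaturation = (number of rings) + (number of π bonds).
Ring closures in the SMILES: 1.
π bonds: 4 double bonds (each 1 DoU) → 4 DoU from unsaturation.
Total DoU = 1 + 4 = 5.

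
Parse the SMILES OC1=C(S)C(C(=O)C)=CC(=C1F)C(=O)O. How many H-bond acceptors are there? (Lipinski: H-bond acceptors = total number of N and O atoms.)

4

N atoms: 0; O atoms: 4.
Lipinski HBA = 0 + 4 = 4.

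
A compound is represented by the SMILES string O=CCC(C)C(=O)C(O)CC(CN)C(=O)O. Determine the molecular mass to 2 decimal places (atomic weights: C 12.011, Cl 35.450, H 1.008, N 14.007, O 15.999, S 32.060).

First, the molecular formula is C10H17NO5 (counting implicit H from valence).
  C: 10 × 12.011 = 120.110
  H: 17 × 1.008 = 17.136
  N: 1 × 14.007 = 14.007
  O: 5 × 15.999 = 79.995
Sum: 10×12.011 + 17×1.008 + 1×14.007 + 5×15.999 = 231.248 → 231.25 g/mol.

231.25 g/mol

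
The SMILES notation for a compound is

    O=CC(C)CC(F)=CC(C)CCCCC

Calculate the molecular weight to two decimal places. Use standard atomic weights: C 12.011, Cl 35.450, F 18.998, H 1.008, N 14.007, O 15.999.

First, the molecular formula is C13H23FO (counting implicit H from valence).
  C: 13 × 12.011 = 156.143
  F: 1 × 18.998 = 18.998
  H: 23 × 1.008 = 23.184
  O: 1 × 15.999 = 15.999
Sum: 13×12.011 + 1×18.998 + 23×1.008 + 1×15.999 = 214.324 → 214.32 g/mol.

214.32 g/mol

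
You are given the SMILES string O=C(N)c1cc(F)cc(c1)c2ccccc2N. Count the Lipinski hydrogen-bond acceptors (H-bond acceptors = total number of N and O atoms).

3

N atoms: 2; O atoms: 1.
Lipinski HBA = 2 + 1 = 3.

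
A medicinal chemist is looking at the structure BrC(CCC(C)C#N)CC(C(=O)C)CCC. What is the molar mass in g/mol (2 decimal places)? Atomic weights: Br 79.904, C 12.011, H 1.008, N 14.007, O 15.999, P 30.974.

288.23 g/mol

First, the molecular formula is C13H22BrNO (counting implicit H from valence).
  Br: 1 × 79.904 = 79.904
  C: 13 × 12.011 = 156.143
  H: 22 × 1.008 = 22.176
  N: 1 × 14.007 = 14.007
  O: 1 × 15.999 = 15.999
Sum: 1×79.904 + 13×12.011 + 22×1.008 + 1×14.007 + 1×15.999 = 288.229 → 288.23 g/mol.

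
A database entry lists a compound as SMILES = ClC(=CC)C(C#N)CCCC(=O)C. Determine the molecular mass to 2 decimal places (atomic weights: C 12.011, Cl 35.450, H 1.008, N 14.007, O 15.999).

First, the molecular formula is C10H14ClNO (counting implicit H from valence).
  C: 10 × 12.011 = 120.110
  Cl: 1 × 35.450 = 35.450
  H: 14 × 1.008 = 14.112
  N: 1 × 14.007 = 14.007
  O: 1 × 15.999 = 15.999
Sum: 10×12.011 + 1×35.450 + 14×1.008 + 1×14.007 + 1×15.999 = 199.678 → 199.68 g/mol.

199.68 g/mol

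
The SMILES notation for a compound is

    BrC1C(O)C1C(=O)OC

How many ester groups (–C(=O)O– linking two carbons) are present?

The ester motif appears at heavy-atom position 6 in the SMILES.
Other groups present: 1 hydroxyl.
Ester count: 1.

1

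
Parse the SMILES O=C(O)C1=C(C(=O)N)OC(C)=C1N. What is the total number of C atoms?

7

Count every carbon token in the SMILES (each C, including those in ring-closure positions and inside branches).
Carbon count: 7.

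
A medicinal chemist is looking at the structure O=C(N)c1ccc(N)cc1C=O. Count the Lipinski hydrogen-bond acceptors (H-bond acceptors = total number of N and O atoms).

N atoms: 2; O atoms: 2.
Lipinski HBA = 2 + 2 = 4.

4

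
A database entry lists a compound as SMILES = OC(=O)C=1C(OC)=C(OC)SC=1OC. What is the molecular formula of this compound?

C8H10O5S

Walk through each heavy atom and fill implicit hydrogens from standard valence (C 4, N 3, O 2, S 2, halogen 1):
  atom 1: O, bond orders sum to 1 (valence 2) → 1 H
  atom 2: C, bond orders sum to 4 (valence 4) → 0 H
  atom 3: O, bond orders sum to 2 (valence 2) → 0 H
  atom 4: C, bond orders sum to 4 (valence 4) → 0 H
  atom 5: C, bond orders sum to 4 (valence 4) → 0 H
  atom 6: O, bond orders sum to 2 (valence 2) → 0 H
  atom 7: C, bond orders sum to 1 (valence 4) → 3 H
  atom 8: C, bond orders sum to 4 (valence 4) → 0 H
  atom 9: O, bond orders sum to 2 (valence 2) → 0 H
  atom 10: C, bond orders sum to 1 (valence 4) → 3 H
  atom 11: S, bond orders sum to 2 (valence 2) → 0 H
  atom 12: C, bond orders sum to 4 (valence 4) → 0 H
  atom 13: O, bond orders sum to 2 (valence 2) → 0 H
  atom 14: C, bond orders sum to 1 (valence 4) → 3 H
Totals → C:8, H:10, O:5, S:1.
In Hill order: C8H10O5S.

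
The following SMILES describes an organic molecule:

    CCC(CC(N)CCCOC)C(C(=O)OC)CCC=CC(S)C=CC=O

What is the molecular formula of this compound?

C20H35NO4S

Walk through each heavy atom and fill implicit hydrogens from standard valence (C 4, N 3, O 2, S 2, halogen 1):
  atom 1: C, bond orders sum to 1 (valence 4) → 3 H
  atom 2: C, bond orders sum to 2 (valence 4) → 2 H
  atom 3: C, bond orders sum to 3 (valence 4) → 1 H
  atom 4: C, bond orders sum to 2 (valence 4) → 2 H
  atom 5: C, bond orders sum to 3 (valence 4) → 1 H
  atom 6: N, bond orders sum to 1 (valence 3) → 2 H
  atom 7: C, bond orders sum to 2 (valence 4) → 2 H
  atom 8: C, bond orders sum to 2 (valence 4) → 2 H
  atom 9: C, bond orders sum to 2 (valence 4) → 2 H
  atom 10: O, bond orders sum to 2 (valence 2) → 0 H
  atom 11: C, bond orders sum to 1 (valence 4) → 3 H
  atom 12: C, bond orders sum to 3 (valence 4) → 1 H
  atom 13: C, bond orders sum to 4 (valence 4) → 0 H
  atom 14: O, bond orders sum to 2 (valence 2) → 0 H
  atom 15: O, bond orders sum to 2 (valence 2) → 0 H
  atom 16: C, bond orders sum to 1 (valence 4) → 3 H
  atom 17: C, bond orders sum to 2 (valence 4) → 2 H
  atom 18: C, bond orders sum to 2 (valence 4) → 2 H
  atom 19: C, bond orders sum to 3 (valence 4) → 1 H
  atom 20: C, bond orders sum to 3 (valence 4) → 1 H
  atom 21: C, bond orders sum to 3 (valence 4) → 1 H
  atom 22: S, bond orders sum to 1 (valence 2) → 1 H
  atom 23: C, bond orders sum to 3 (valence 4) → 1 H
  atom 24: C, bond orders sum to 3 (valence 4) → 1 H
  atom 25: C, bond orders sum to 3 (valence 4) → 1 H
  atom 26: O, bond orders sum to 2 (valence 2) → 0 H
Totals → C:20, H:35, N:1, O:4, S:1.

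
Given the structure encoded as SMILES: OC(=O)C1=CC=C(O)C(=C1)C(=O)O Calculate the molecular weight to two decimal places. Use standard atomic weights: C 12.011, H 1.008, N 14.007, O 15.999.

182.13 g/mol

First, the molecular formula is C8H6O5 (counting implicit H from valence).
  C: 8 × 12.011 = 96.088
  H: 6 × 1.008 = 6.048
  O: 5 × 15.999 = 79.995
Sum: 8×12.011 + 6×1.008 + 5×15.999 = 182.131 → 182.13 g/mol.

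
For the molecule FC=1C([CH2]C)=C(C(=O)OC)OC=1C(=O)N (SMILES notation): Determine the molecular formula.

Walk through each heavy atom and fill implicit hydrogens from standard valence (C 4, N 3, O 2, S 2, halogen 1):
  atom 1: F (halogen, monovalent) → 0 H
  atom 2: C, bond orders sum to 4 (valence 4) → 0 H
  atom 3: C, bond orders sum to 4 (valence 4) → 0 H
  atom 4: C with explicit H count 2
  atom 5: C, bond orders sum to 1 (valence 4) → 3 H
  atom 6: C, bond orders sum to 4 (valence 4) → 0 H
  atom 7: C, bond orders sum to 4 (valence 4) → 0 H
  atom 8: O, bond orders sum to 2 (valence 2) → 0 H
  atom 9: O, bond orders sum to 2 (valence 2) → 0 H
  atom 10: C, bond orders sum to 1 (valence 4) → 3 H
  atom 11: O, bond orders sum to 2 (valence 2) → 0 H
  atom 12: C, bond orders sum to 4 (valence 4) → 0 H
  atom 13: C, bond orders sum to 4 (valence 4) → 0 H
  atom 14: O, bond orders sum to 2 (valence 2) → 0 H
  atom 15: N, bond orders sum to 1 (valence 3) → 2 H
Totals → C:9, H:10, F:1, N:1, O:4.
In Hill order: C9H10FNO4.

C9H10FNO4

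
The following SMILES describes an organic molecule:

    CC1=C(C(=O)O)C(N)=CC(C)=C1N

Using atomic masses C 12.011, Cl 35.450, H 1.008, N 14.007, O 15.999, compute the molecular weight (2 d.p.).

180.21 g/mol

First, the molecular formula is C9H12N2O2 (counting implicit H from valence).
  C: 9 × 12.011 = 108.099
  H: 12 × 1.008 = 12.096
  N: 2 × 14.007 = 28.014
  O: 2 × 15.999 = 31.998
Sum: 9×12.011 + 12×1.008 + 2×14.007 + 2×15.999 = 180.207 → 180.21 g/mol.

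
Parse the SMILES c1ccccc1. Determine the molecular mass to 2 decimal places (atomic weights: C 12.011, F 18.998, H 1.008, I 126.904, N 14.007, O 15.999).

78.11 g/mol

First, the molecular formula is C6H6 (counting implicit H from valence).
  C: 6 × 12.011 = 72.066
  H: 6 × 1.008 = 6.048
Sum: 6×12.011 + 6×1.008 = 78.114 → 78.11 g/mol.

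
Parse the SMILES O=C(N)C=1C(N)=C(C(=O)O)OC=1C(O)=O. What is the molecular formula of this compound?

C7H6N2O6

Walk through each heavy atom and fill implicit hydrogens from standard valence (C 4, N 3, O 2, S 2, halogen 1):
  atom 1: O, bond orders sum to 2 (valence 2) → 0 H
  atom 2: C, bond orders sum to 4 (valence 4) → 0 H
  atom 3: N, bond orders sum to 1 (valence 3) → 2 H
  atom 4: C, bond orders sum to 4 (valence 4) → 0 H
  atom 5: C, bond orders sum to 4 (valence 4) → 0 H
  atom 6: N, bond orders sum to 1 (valence 3) → 2 H
  atom 7: C, bond orders sum to 4 (valence 4) → 0 H
  atom 8: C, bond orders sum to 4 (valence 4) → 0 H
  atom 9: O, bond orders sum to 2 (valence 2) → 0 H
  atom 10: O, bond orders sum to 1 (valence 2) → 1 H
  atom 11: O, bond orders sum to 2 (valence 2) → 0 H
  atom 12: C, bond orders sum to 4 (valence 4) → 0 H
  atom 13: C, bond orders sum to 4 (valence 4) → 0 H
  atom 14: O, bond orders sum to 1 (valence 2) → 1 H
  atom 15: O, bond orders sum to 2 (valence 2) → 0 H
Totals → C:7, H:6, N:2, O:6.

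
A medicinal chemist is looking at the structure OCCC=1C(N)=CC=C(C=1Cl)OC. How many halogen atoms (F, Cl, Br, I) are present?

Halogen atoms appear at heavy-atom position 11 (1×Cl).
Other groups present: 1 ether, 1 hydroxyl, 1 primary amine.
Halogen count: 1.

1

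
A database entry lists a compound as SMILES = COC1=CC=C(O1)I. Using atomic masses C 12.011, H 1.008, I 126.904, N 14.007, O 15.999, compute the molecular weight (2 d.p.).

First, the molecular formula is C5H5IO2 (counting implicit H from valence).
  C: 5 × 12.011 = 60.055
  H: 5 × 1.008 = 5.040
  I: 1 × 126.904 = 126.904
  O: 2 × 15.999 = 31.998
Sum: 5×12.011 + 5×1.008 + 1×126.904 + 2×15.999 = 223.997 → 224.00 g/mol.

224.00 g/mol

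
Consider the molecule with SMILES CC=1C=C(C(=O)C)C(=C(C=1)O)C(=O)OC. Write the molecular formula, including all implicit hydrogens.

C11H12O4

Walk through each heavy atom and fill implicit hydrogens from standard valence (C 4, N 3, O 2, S 2, halogen 1):
  atom 1: C, bond orders sum to 1 (valence 4) → 3 H
  atom 2: C, bond orders sum to 4 (valence 4) → 0 H
  atom 3: C, bond orders sum to 3 (valence 4) → 1 H
  atom 4: C, bond orders sum to 4 (valence 4) → 0 H
  atom 5: C, bond orders sum to 4 (valence 4) → 0 H
  atom 6: O, bond orders sum to 2 (valence 2) → 0 H
  atom 7: C, bond orders sum to 1 (valence 4) → 3 H
  atom 8: C, bond orders sum to 4 (valence 4) → 0 H
  atom 9: C, bond orders sum to 4 (valence 4) → 0 H
  atom 10: C, bond orders sum to 3 (valence 4) → 1 H
  atom 11: O, bond orders sum to 1 (valence 2) → 1 H
  atom 12: C, bond orders sum to 4 (valence 4) → 0 H
  atom 13: O, bond orders sum to 2 (valence 2) → 0 H
  atom 14: O, bond orders sum to 2 (valence 2) → 0 H
  atom 15: C, bond orders sum to 1 (valence 4) → 3 H
Totals → C:11, H:12, O:4.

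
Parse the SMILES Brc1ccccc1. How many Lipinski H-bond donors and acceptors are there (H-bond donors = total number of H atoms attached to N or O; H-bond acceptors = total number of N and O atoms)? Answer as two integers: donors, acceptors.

Donors: find every N or O and count the H atoms it carries.
  (no N or O atoms present)
Lipinski HBD = 0.
Acceptors: N atoms = 0, O atoms = 0 → HBA = 0.

0, 0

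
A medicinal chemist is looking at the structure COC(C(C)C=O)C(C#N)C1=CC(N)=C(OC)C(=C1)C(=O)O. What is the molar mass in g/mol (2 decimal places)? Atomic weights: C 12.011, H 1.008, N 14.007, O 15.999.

306.32 g/mol

First, the molecular formula is C15H18N2O5 (counting implicit H from valence).
  C: 15 × 12.011 = 180.165
  H: 18 × 1.008 = 18.144
  N: 2 × 14.007 = 28.014
  O: 5 × 15.999 = 79.995
Sum: 15×12.011 + 18×1.008 + 2×14.007 + 5×15.999 = 306.318 → 306.32 g/mol.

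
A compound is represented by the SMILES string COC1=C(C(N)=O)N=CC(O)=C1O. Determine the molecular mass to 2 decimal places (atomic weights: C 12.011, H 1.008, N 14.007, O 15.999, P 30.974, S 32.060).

184.15 g/mol

First, the molecular formula is C7H8N2O4 (counting implicit H from valence).
  C: 7 × 12.011 = 84.077
  H: 8 × 1.008 = 8.064
  N: 2 × 14.007 = 28.014
  O: 4 × 15.999 = 63.996
Sum: 7×12.011 + 8×1.008 + 2×14.007 + 4×15.999 = 184.151 → 184.15 g/mol.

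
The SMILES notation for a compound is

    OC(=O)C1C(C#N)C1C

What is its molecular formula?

Walk through each heavy atom and fill implicit hydrogens from standard valence (C 4, N 3, O 2, S 2, halogen 1):
  atom 1: O, bond orders sum to 1 (valence 2) → 1 H
  atom 2: C, bond orders sum to 4 (valence 4) → 0 H
  atom 3: O, bond orders sum to 2 (valence 2) → 0 H
  atom 4: C, bond orders sum to 3 (valence 4) → 1 H
  atom 5: C, bond orders sum to 3 (valence 4) → 1 H
  atom 6: C, bond orders sum to 4 (valence 4) → 0 H
  atom 7: N, bond orders sum to 3 (valence 3) → 0 H
  atom 8: C, bond orders sum to 3 (valence 4) → 1 H
  atom 9: C, bond orders sum to 1 (valence 4) → 3 H
Totals → C:6, H:7, N:1, O:2.

C6H7NO2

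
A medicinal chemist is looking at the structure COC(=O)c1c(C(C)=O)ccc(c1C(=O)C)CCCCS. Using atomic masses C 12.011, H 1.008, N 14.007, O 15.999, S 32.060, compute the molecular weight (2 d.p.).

308.39 g/mol

First, the molecular formula is C16H20O4S (counting implicit H from valence).
  C: 16 × 12.011 = 192.176
  H: 20 × 1.008 = 20.160
  O: 4 × 15.999 = 63.996
  S: 1 × 32.060 = 32.060
Sum: 16×12.011 + 20×1.008 + 4×15.999 + 1×32.060 = 308.392 → 308.39 g/mol.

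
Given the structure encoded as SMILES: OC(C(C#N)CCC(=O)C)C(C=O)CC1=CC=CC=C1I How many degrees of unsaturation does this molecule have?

8

Molecular formula: C16H18INO3.
DoU = (2C + 2 + N − H − X) / 2, where X is the halogen count and O/S are ignored.
    = (2·16 + 2 + 1 − 18 − 1) / 2 = 16 / 2 = 8.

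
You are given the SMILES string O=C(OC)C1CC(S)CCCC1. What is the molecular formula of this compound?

C9H16O2S

Walk through each heavy atom and fill implicit hydrogens from standard valence (C 4, N 3, O 2, S 2, halogen 1):
  atom 1: O, bond orders sum to 2 (valence 2) → 0 H
  atom 2: C, bond orders sum to 4 (valence 4) → 0 H
  atom 3: O, bond orders sum to 2 (valence 2) → 0 H
  atom 4: C, bond orders sum to 1 (valence 4) → 3 H
  atom 5: C, bond orders sum to 3 (valence 4) → 1 H
  atom 6: C, bond orders sum to 2 (valence 4) → 2 H
  atom 7: C, bond orders sum to 3 (valence 4) → 1 H
  atom 8: S, bond orders sum to 1 (valence 2) → 1 H
  atom 9: C, bond orders sum to 2 (valence 4) → 2 H
  atom 10: C, bond orders sum to 2 (valence 4) → 2 H
  atom 11: C, bond orders sum to 2 (valence 4) → 2 H
  atom 12: C, bond orders sum to 2 (valence 4) → 2 H
Totals → C:9, H:16, O:2, S:1.
In Hill order: C9H16O2S.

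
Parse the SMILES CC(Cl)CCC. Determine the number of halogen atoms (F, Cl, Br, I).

1

Halogen atoms appear at heavy-atom position 3 (1×Cl).
Halogen count: 1.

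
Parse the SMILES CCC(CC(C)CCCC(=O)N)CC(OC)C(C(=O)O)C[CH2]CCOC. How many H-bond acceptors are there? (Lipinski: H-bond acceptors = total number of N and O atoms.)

N atoms: 1; O atoms: 5.
Lipinski HBA = 1 + 5 = 6.

6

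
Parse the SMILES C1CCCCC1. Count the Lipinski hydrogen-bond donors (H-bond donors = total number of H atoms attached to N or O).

0

Donors: find every N or O and count the H atoms it carries.
  (no N or O atoms present)
Lipinski HBD = 0.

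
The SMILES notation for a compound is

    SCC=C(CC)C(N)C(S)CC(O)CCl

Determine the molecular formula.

Walk through each heavy atom and fill implicit hydrogens from standard valence (C 4, N 3, O 2, S 2, halogen 1):
  atom 1: S, bond orders sum to 1 (valence 2) → 1 H
  atom 2: C, bond orders sum to 2 (valence 4) → 2 H
  atom 3: C, bond orders sum to 3 (valence 4) → 1 H
  atom 4: C, bond orders sum to 4 (valence 4) → 0 H
  atom 5: C, bond orders sum to 2 (valence 4) → 2 H
  atom 6: C, bond orders sum to 1 (valence 4) → 3 H
  atom 7: C, bond orders sum to 3 (valence 4) → 1 H
  atom 8: N, bond orders sum to 1 (valence 3) → 2 H
  atom 9: C, bond orders sum to 3 (valence 4) → 1 H
  atom 10: S, bond orders sum to 1 (valence 2) → 1 H
  atom 11: C, bond orders sum to 2 (valence 4) → 2 H
  atom 12: C, bond orders sum to 3 (valence 4) → 1 H
  atom 13: O, bond orders sum to 1 (valence 2) → 1 H
  atom 14: C, bond orders sum to 2 (valence 4) → 2 H
  atom 15: Cl (halogen, monovalent) → 0 H
Totals → C:10, H:20, Cl:1, N:1, O:1, S:2.

C10H20ClNOS2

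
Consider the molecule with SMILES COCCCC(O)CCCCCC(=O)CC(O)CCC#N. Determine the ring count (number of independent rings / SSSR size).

In SMILES, each pair of matching ring-closure digits denotes one ring-closing bond; the number of such bonds equals the number of independent rings.
Ring-closure bonds here: 0.

0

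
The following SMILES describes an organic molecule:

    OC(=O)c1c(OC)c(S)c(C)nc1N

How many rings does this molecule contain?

1

In SMILES, each pair of matching ring-closure digits denotes one ring-closing bond; the number of such bonds equals the number of independent rings.
Ring-closure bonds here: 1.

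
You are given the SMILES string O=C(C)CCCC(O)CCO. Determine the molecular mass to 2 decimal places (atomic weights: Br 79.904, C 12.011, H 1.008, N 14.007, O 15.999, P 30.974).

First, the molecular formula is C8H16O3 (counting implicit H from valence).
  C: 8 × 12.011 = 96.088
  H: 16 × 1.008 = 16.128
  O: 3 × 15.999 = 47.997
Sum: 8×12.011 + 16×1.008 + 3×15.999 = 160.213 → 160.21 g/mol.

160.21 g/mol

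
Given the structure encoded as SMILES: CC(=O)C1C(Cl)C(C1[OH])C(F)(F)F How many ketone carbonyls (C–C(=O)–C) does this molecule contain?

1

The ketone motif appears at heavy-atom position 2 in the SMILES.
Other groups present: 1 hydroxyl.
Ketone count: 1.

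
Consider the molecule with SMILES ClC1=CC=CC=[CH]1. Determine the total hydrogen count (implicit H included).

Walk through each heavy atom and fill implicit hydrogens from standard valence (C 4, N 3, O 2, S 2, halogen 1):
  atom 1: Cl (halogen, monovalent) → 0 H
  atom 2: C, bond orders sum to 4 (valence 4) → 0 H
  atom 3: C, bond orders sum to 3 (valence 4) → 1 H
  atom 4: C, bond orders sum to 3 (valence 4) → 1 H
  atom 5: C, bond orders sum to 3 (valence 4) → 1 H
  atom 6: C, bond orders sum to 3 (valence 4) → 1 H
  atom 7: C with explicit H count 1
Total hydrogens: 5.

5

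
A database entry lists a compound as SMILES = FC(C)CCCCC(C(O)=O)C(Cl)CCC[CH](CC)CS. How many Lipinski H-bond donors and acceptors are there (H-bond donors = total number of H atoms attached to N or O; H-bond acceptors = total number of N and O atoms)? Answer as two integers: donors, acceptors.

1, 2

Donors: find every N or O and count the H atoms it carries.
  atom 10 (O): bond orders sum to 1 → 1 H
  atom 11 (O): bond orders sum to 2 → 0 H
Lipinski HBD = 1.
Acceptors: N atoms = 0, O atoms = 2 → HBA = 2.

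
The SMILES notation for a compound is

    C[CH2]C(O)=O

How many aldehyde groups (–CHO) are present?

Scan the SMILES for the aldehyde motif — none present.
Groups that are present: 1 carboxylic acid.

0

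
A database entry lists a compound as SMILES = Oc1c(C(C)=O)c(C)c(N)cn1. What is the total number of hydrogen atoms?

10

Walk through each heavy atom and fill implicit hydrogens from standard valence (C 4, N 3, O 2, S 2, halogen 1); for lowercase aromatic atoms, an aromatic c carries 1 H when it has two neighbours and 0 H with three, and aromatic n carries 0 H:
  atom 1: O, bond orders sum to 1 (valence 2) → 1 H
  atom 2: aromatic c, 3 neighbours → 0 H
  atom 3: aromatic c, 3 neighbours → 0 H
  atom 4: C, bond orders sum to 4 (valence 4) → 0 H
  atom 5: C, bond orders sum to 1 (valence 4) → 3 H
  atom 6: O, bond orders sum to 2 (valence 2) → 0 H
  atom 7: aromatic c, 3 neighbours → 0 H
  atom 8: C, bond orders sum to 1 (valence 4) → 3 H
  atom 9: aromatic c, 3 neighbours → 0 H
  atom 10: N, bond orders sum to 1 (valence 3) → 2 H
  atom 11: aromatic c, 2 neighbours → 1 H
  atom 12: aromatic n, 2 neighbours → 0 H
Total hydrogens: 10.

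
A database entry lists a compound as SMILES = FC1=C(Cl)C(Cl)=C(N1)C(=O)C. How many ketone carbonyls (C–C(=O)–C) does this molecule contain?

The ketone motif appears at heavy-atom position 9 in the SMILES.
Ketone count: 1.

1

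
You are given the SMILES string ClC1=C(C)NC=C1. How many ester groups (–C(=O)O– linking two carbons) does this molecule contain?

Scan the SMILES for the ester motif — none present.

0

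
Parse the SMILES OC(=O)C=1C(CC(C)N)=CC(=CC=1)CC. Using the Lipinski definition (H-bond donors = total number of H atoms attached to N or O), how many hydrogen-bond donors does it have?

Donors: find every N or O and count the H atoms it carries.
  atom 1 (O): bond orders sum to 1 → 1 H
  atom 3 (O): bond orders sum to 2 → 0 H
  atom 9 (N): bond orders sum to 1 → 2 H
Lipinski HBD = 3.

3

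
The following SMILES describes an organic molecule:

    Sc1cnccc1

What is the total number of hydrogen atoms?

5

Walk through each heavy atom and fill implicit hydrogens from standard valence (C 4, N 3, O 2, S 2, halogen 1); for lowercase aromatic atoms, an aromatic c carries 1 H when it has two neighbours and 0 H with three, and aromatic n carries 0 H:
  atom 1: S, bond orders sum to 1 (valence 2) → 1 H
  atom 2: aromatic c, 3 neighbours → 0 H
  atom 3: aromatic c, 2 neighbours → 1 H
  atom 4: aromatic n, 2 neighbours → 0 H
  atom 5: aromatic c, 2 neighbours → 1 H
  atom 6: aromatic c, 2 neighbours → 1 H
  atom 7: aromatic c, 2 neighbours → 1 H
Total hydrogens: 5.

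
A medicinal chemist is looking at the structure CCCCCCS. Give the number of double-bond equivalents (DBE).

0

Molecular formula: C6H14S.
DoU = (2C + 2 + N − H − X) / 2, where X is the halogen count and O/S are ignored.
    = (2·6 + 2 + 0 − 14 − 0) / 2 = 0 / 2 = 0.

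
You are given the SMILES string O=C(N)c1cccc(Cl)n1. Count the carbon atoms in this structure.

6

Count every carbon token in the SMILES (each C, including those in ring-closure positions and inside branches).
Carbon count: 6.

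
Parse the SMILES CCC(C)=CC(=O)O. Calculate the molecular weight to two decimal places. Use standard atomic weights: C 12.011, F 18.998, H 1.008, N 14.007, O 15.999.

First, the molecular formula is C6H10O2 (counting implicit H from valence).
  C: 6 × 12.011 = 72.066
  H: 10 × 1.008 = 10.080
  O: 2 × 15.999 = 31.998
Sum: 6×12.011 + 10×1.008 + 2×15.999 = 114.144 → 114.14 g/mol.

114.14 g/mol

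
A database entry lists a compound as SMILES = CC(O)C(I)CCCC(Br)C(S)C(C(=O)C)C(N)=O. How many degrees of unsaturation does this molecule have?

Degree of unsaturation = (number of rings) + (number of π bonds).
Ring closures in the SMILES: 0.
π bonds: 2 double bonds (each 1 DoU) → 2 DoU from unsaturation.
Total DoU = 0 + 2 = 2.

2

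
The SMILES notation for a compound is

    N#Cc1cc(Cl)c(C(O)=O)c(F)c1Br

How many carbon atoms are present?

Count every carbon token in the SMILES (each C, including those in ring-closure positions and inside branches).
Carbon count: 8.

8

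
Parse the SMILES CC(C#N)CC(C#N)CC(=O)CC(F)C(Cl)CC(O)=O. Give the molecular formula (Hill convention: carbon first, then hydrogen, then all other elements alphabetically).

Walk through each heavy atom and fill implicit hydrogens from standard valence (C 4, N 3, O 2, S 2, halogen 1):
  atom 1: C, bond orders sum to 1 (valence 4) → 3 H
  atom 2: C, bond orders sum to 3 (valence 4) → 1 H
  atom 3: C, bond orders sum to 4 (valence 4) → 0 H
  atom 4: N, bond orders sum to 3 (valence 3) → 0 H
  atom 5: C, bond orders sum to 2 (valence 4) → 2 H
  atom 6: C, bond orders sum to 3 (valence 4) → 1 H
  atom 7: C, bond orders sum to 4 (valence 4) → 0 H
  atom 8: N, bond orders sum to 3 (valence 3) → 0 H
  atom 9: C, bond orders sum to 2 (valence 4) → 2 H
  atom 10: C, bond orders sum to 4 (valence 4) → 0 H
  atom 11: O, bond orders sum to 2 (valence 2) → 0 H
  atom 12: C, bond orders sum to 2 (valence 4) → 2 H
  atom 13: C, bond orders sum to 3 (valence 4) → 1 H
  atom 14: F (halogen, monovalent) → 0 H
  atom 15: C, bond orders sum to 3 (valence 4) → 1 H
  atom 16: Cl (halogen, monovalent) → 0 H
  atom 17: C, bond orders sum to 2 (valence 4) → 2 H
  atom 18: C, bond orders sum to 4 (valence 4) → 0 H
  atom 19: O, bond orders sum to 1 (valence 2) → 1 H
  atom 20: O, bond orders sum to 2 (valence 2) → 0 H
Totals → C:13, H:16, Cl:1, F:1, N:2, O:3.
In Hill order: C13H16ClFN2O3.

C13H16ClFN2O3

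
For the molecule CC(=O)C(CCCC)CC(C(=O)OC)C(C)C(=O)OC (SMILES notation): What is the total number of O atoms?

Scan the SMILES for O atoms (remember two-letter symbols like Cl and Br are single atoms).
Oxygen count: 5.

5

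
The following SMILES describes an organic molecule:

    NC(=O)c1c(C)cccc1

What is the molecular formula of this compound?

C8H9NO

Walk through each heavy atom and fill implicit hydrogens from standard valence (C 4, N 3, O 2, S 2, halogen 1); for lowercase aromatic atoms, an aromatic c carries 1 H when it has two neighbours and 0 H with three, and aromatic n carries 0 H:
  atom 1: N, bond orders sum to 1 (valence 3) → 2 H
  atom 2: C, bond orders sum to 4 (valence 4) → 0 H
  atom 3: O, bond orders sum to 2 (valence 2) → 0 H
  atom 4: aromatic c, 3 neighbours → 0 H
  atom 5: aromatic c, 3 neighbours → 0 H
  atom 6: C, bond orders sum to 1 (valence 4) → 3 H
  atom 7: aromatic c, 2 neighbours → 1 H
  atom 8: aromatic c, 2 neighbours → 1 H
  atom 9: aromatic c, 2 neighbours → 1 H
  atom 10: aromatic c, 2 neighbours → 1 H
Totals → C:8, H:9, N:1, O:1.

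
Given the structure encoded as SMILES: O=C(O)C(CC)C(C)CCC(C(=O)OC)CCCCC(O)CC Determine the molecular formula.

C18H34O5

Walk through each heavy atom and fill implicit hydrogens from standard valence (C 4, N 3, O 2, S 2, halogen 1):
  atom 1: O, bond orders sum to 2 (valence 2) → 0 H
  atom 2: C, bond orders sum to 4 (valence 4) → 0 H
  atom 3: O, bond orders sum to 1 (valence 2) → 1 H
  atom 4: C, bond orders sum to 3 (valence 4) → 1 H
  atom 5: C, bond orders sum to 2 (valence 4) → 2 H
  atom 6: C, bond orders sum to 1 (valence 4) → 3 H
  atom 7: C, bond orders sum to 3 (valence 4) → 1 H
  atom 8: C, bond orders sum to 1 (valence 4) → 3 H
  atom 9: C, bond orders sum to 2 (valence 4) → 2 H
  atom 10: C, bond orders sum to 2 (valence 4) → 2 H
  atom 11: C, bond orders sum to 3 (valence 4) → 1 H
  atom 12: C, bond orders sum to 4 (valence 4) → 0 H
  atom 13: O, bond orders sum to 2 (valence 2) → 0 H
  atom 14: O, bond orders sum to 2 (valence 2) → 0 H
  atom 15: C, bond orders sum to 1 (valence 4) → 3 H
  atom 16: C, bond orders sum to 2 (valence 4) → 2 H
  atom 17: C, bond orders sum to 2 (valence 4) → 2 H
  atom 18: C, bond orders sum to 2 (valence 4) → 2 H
  atom 19: C, bond orders sum to 2 (valence 4) → 2 H
  atom 20: C, bond orders sum to 3 (valence 4) → 1 H
  atom 21: O, bond orders sum to 1 (valence 2) → 1 H
  atom 22: C, bond orders sum to 2 (valence 4) → 2 H
  atom 23: C, bond orders sum to 1 (valence 4) → 3 H
Totals → C:18, H:34, O:5.
In Hill order: C18H34O5.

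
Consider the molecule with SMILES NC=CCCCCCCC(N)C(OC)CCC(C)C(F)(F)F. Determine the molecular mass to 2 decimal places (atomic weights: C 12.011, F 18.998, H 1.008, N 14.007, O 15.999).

324.43 g/mol

First, the molecular formula is C16H31F3N2O (counting implicit H from valence).
  C: 16 × 12.011 = 192.176
  F: 3 × 18.998 = 56.994
  H: 31 × 1.008 = 31.248
  N: 2 × 14.007 = 28.014
  O: 1 × 15.999 = 15.999
Sum: 16×12.011 + 3×18.998 + 31×1.008 + 2×14.007 + 1×15.999 = 324.431 → 324.43 g/mol.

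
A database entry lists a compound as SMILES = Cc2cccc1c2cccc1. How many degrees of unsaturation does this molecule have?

Molecular formula: C11H10.
DoU = (2C + 2 + N − H − X) / 2, where X is the halogen count and O/S are ignored.
    = (2·11 + 2 + 0 − 10 − 0) / 2 = 14 / 2 = 7.

7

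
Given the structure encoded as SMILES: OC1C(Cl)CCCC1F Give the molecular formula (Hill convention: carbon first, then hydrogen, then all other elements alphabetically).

C6H10ClFO

Walk through each heavy atom and fill implicit hydrogens from standard valence (C 4, N 3, O 2, S 2, halogen 1):
  atom 1: O, bond orders sum to 1 (valence 2) → 1 H
  atom 2: C, bond orders sum to 3 (valence 4) → 1 H
  atom 3: C, bond orders sum to 3 (valence 4) → 1 H
  atom 4: Cl (halogen, monovalent) → 0 H
  atom 5: C, bond orders sum to 2 (valence 4) → 2 H
  atom 6: C, bond orders sum to 2 (valence 4) → 2 H
  atom 7: C, bond orders sum to 2 (valence 4) → 2 H
  atom 8: C, bond orders sum to 3 (valence 4) → 1 H
  atom 9: F (halogen, monovalent) → 0 H
Totals → C:6, H:10, Cl:1, F:1, O:1.
In Hill order: C6H10ClFO.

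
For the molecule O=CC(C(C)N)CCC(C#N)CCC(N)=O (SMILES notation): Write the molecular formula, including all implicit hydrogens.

Walk through each heavy atom and fill implicit hydrogens from standard valence (C 4, N 3, O 2, S 2, halogen 1):
  atom 1: O, bond orders sum to 2 (valence 2) → 0 H
  atom 2: C, bond orders sum to 3 (valence 4) → 1 H
  atom 3: C, bond orders sum to 3 (valence 4) → 1 H
  atom 4: C, bond orders sum to 3 (valence 4) → 1 H
  atom 5: C, bond orders sum to 1 (valence 4) → 3 H
  atom 6: N, bond orders sum to 1 (valence 3) → 2 H
  atom 7: C, bond orders sum to 2 (valence 4) → 2 H
  atom 8: C, bond orders sum to 2 (valence 4) → 2 H
  atom 9: C, bond orders sum to 3 (valence 4) → 1 H
  atom 10: C, bond orders sum to 4 (valence 4) → 0 H
  atom 11: N, bond orders sum to 3 (valence 3) → 0 H
  atom 12: C, bond orders sum to 2 (valence 4) → 2 H
  atom 13: C, bond orders sum to 2 (valence 4) → 2 H
  atom 14: C, bond orders sum to 4 (valence 4) → 0 H
  atom 15: N, bond orders sum to 1 (valence 3) → 2 H
  atom 16: O, bond orders sum to 2 (valence 2) → 0 H
Totals → C:11, H:19, N:3, O:2.
In Hill order: C11H19N3O2.

C11H19N3O2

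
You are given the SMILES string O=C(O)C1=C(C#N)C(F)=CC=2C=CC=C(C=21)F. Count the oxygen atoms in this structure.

2

Scan the SMILES for O atoms (remember two-letter symbols like Cl and Br are single atoms).
Oxygen count: 2.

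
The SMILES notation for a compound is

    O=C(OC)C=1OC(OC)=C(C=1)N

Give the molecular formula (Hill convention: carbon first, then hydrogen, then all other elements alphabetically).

Walk through each heavy atom and fill implicit hydrogens from standard valence (C 4, N 3, O 2, S 2, halogen 1):
  atom 1: O, bond orders sum to 2 (valence 2) → 0 H
  atom 2: C, bond orders sum to 4 (valence 4) → 0 H
  atom 3: O, bond orders sum to 2 (valence 2) → 0 H
  atom 4: C, bond orders sum to 1 (valence 4) → 3 H
  atom 5: C, bond orders sum to 4 (valence 4) → 0 H
  atom 6: O, bond orders sum to 2 (valence 2) → 0 H
  atom 7: C, bond orders sum to 4 (valence 4) → 0 H
  atom 8: O, bond orders sum to 2 (valence 2) → 0 H
  atom 9: C, bond orders sum to 1 (valence 4) → 3 H
  atom 10: C, bond orders sum to 4 (valence 4) → 0 H
  atom 11: C, bond orders sum to 3 (valence 4) → 1 H
  atom 12: N, bond orders sum to 1 (valence 3) → 2 H
Totals → C:7, H:9, N:1, O:4.

C7H9NO4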